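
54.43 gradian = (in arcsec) 1.764e+05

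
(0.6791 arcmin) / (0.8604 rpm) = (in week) 3.625e-09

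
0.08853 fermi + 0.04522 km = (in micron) 4.522e+07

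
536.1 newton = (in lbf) 120.5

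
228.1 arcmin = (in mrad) 66.35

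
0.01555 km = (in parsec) 5.039e-16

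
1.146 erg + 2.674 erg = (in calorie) 9.13e-08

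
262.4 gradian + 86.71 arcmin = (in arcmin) 1.426e+04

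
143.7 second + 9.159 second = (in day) 0.001769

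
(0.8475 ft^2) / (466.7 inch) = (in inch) 0.2615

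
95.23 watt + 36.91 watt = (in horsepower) 0.1772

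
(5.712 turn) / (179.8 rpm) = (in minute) 0.03177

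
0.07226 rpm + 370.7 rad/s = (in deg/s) 2.124e+04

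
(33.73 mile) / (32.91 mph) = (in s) 3690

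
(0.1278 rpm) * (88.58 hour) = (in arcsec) 8.803e+08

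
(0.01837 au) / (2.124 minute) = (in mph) 4.824e+07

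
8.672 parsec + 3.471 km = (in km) 2.676e+14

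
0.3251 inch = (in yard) 0.009031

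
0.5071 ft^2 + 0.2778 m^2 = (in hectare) 3.249e-05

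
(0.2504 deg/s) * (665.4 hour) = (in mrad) 1.047e+07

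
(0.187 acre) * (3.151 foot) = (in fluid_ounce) 2.458e+07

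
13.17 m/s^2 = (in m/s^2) 13.17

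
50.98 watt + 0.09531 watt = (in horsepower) 0.06849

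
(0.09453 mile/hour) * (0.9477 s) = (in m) 0.04005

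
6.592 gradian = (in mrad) 103.5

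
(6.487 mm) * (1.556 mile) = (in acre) 0.004014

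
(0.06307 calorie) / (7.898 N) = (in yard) 0.03654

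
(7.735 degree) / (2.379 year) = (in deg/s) 1.031e-07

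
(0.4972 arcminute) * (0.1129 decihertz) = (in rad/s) 1.633e-06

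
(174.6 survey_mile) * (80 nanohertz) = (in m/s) 0.02248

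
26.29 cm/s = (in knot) 0.511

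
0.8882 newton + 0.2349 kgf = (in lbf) 0.7175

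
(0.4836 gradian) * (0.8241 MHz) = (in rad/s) 6260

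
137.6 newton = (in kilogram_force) 14.03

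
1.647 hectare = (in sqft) 1.773e+05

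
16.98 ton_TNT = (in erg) 7.104e+17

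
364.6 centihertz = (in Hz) 3.646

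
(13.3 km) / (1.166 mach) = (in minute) 0.5583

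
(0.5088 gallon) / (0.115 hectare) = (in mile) 1.041e-09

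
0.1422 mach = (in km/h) 174.3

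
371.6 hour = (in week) 2.212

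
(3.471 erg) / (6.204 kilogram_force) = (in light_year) 6.03e-25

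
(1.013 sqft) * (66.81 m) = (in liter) 6288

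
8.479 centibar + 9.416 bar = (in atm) 9.377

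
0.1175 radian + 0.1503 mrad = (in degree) 6.741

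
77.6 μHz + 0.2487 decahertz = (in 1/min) 149.2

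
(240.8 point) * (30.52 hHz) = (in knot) 504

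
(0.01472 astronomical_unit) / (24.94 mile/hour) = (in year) 6.263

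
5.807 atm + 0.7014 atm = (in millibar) 6595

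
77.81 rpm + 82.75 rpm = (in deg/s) 963.4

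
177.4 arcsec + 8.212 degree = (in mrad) 144.2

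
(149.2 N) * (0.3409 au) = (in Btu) 7.212e+09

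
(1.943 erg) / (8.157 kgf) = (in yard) 2.656e-09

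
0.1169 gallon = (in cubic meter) 0.0004425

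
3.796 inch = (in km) 9.642e-05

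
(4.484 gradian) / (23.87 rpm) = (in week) 4.659e-08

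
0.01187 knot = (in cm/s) 0.6106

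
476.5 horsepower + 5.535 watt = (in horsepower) 476.5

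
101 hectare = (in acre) 249.6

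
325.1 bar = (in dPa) 3.251e+08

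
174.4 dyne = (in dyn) 174.4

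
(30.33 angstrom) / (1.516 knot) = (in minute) 6.482e-11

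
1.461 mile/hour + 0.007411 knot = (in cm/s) 65.69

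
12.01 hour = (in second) 4.324e+04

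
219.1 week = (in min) 2.209e+06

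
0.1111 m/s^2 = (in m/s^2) 0.1111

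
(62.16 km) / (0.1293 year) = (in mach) 4.477e-05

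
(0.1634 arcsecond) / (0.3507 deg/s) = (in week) 2.14e-10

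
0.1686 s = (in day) 1.951e-06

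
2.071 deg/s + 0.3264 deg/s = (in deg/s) 2.397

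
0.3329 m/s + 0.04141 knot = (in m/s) 0.3542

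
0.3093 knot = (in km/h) 0.5728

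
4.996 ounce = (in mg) 1.416e+05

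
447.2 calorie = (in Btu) 1.773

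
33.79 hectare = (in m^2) 3.379e+05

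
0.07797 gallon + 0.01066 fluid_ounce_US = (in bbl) 0.001858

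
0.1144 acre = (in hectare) 0.0463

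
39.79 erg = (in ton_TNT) 9.51e-16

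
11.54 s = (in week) 1.908e-05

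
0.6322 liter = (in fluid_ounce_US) 21.38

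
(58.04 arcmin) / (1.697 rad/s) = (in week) 1.645e-08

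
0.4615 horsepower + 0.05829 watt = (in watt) 344.2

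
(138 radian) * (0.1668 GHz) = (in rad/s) 2.302e+10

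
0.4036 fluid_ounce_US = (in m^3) 1.194e-05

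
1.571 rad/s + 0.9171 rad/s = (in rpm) 23.76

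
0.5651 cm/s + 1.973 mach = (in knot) 1306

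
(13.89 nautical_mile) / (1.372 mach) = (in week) 9.105e-05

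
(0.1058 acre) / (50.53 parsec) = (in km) 2.746e-19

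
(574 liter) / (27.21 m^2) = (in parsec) 6.836e-19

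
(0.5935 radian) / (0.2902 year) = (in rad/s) 6.485e-08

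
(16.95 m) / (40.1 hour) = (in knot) 0.0002282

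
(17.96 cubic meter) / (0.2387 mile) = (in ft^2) 0.5032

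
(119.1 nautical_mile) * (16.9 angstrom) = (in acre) 9.211e-08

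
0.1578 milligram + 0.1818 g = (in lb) 0.0004011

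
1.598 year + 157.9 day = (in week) 105.9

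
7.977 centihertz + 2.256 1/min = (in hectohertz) 0.001174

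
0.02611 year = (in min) 1.372e+04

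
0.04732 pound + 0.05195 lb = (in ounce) 1.588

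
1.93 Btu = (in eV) 1.271e+22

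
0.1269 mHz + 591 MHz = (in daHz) 5.91e+07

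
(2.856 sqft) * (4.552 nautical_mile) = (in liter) 2.237e+06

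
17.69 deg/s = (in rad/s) 0.3087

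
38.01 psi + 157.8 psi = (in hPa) 1.35e+04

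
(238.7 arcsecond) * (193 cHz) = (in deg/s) 0.128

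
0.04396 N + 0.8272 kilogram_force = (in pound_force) 1.834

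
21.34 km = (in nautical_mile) 11.52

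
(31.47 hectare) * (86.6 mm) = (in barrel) 1.714e+05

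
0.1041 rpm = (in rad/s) 0.0109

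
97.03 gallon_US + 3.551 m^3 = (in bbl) 24.65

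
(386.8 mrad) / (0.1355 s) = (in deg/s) 163.6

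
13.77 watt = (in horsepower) 0.01847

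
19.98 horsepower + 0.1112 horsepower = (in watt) 1.498e+04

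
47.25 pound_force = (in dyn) 2.102e+07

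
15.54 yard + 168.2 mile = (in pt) 7.674e+08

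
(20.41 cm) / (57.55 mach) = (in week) 1.722e-11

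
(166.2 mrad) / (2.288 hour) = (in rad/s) 2.018e-05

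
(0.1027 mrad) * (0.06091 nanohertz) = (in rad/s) 6.255e-15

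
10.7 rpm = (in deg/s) 64.2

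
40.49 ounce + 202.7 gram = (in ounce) 47.64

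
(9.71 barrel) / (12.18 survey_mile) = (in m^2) 7.876e-05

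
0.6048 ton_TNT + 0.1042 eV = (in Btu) 2.398e+06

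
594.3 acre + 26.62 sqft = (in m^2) 2.405e+06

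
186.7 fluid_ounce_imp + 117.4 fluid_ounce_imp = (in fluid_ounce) 292.2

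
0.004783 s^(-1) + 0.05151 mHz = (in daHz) 0.0004835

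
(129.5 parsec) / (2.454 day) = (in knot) 3.663e+13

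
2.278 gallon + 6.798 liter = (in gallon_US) 4.074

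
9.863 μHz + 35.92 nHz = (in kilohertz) 9.899e-09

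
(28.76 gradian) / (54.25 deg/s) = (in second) 0.4771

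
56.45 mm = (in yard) 0.06173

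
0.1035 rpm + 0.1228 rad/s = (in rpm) 1.276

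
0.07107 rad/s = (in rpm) 0.6787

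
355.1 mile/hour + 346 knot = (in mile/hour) 753.3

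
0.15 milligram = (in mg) 0.15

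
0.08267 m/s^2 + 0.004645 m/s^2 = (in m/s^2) 0.08731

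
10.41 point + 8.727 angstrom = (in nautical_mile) 1.983e-06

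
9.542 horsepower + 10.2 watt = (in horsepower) 9.556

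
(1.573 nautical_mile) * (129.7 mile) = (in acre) 1.503e+05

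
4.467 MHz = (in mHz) 4.467e+09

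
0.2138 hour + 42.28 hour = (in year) 0.004851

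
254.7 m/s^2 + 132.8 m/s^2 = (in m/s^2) 387.5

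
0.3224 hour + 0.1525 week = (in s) 9.339e+04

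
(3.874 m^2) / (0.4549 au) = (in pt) 1.614e-07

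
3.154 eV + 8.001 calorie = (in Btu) 0.03173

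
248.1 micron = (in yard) 0.0002713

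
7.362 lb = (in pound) 7.362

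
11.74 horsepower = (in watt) 8755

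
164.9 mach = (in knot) 1.091e+05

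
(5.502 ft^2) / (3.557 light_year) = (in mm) 1.519e-14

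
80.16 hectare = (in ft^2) 8.628e+06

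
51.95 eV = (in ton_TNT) 1.989e-27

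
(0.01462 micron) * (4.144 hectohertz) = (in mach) 1.779e-08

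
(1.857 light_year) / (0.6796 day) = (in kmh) 1.077e+12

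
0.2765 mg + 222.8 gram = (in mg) 2.228e+05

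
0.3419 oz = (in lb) 0.02137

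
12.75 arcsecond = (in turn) 9.838e-06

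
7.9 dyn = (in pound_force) 1.776e-05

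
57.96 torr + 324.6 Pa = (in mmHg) 60.39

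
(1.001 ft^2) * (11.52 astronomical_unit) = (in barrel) 1.008e+12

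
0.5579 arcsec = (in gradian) 0.0001722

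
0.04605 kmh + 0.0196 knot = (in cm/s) 2.287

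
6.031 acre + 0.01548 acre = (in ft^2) 2.634e+05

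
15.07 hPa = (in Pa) 1507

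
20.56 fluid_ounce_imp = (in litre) 0.5842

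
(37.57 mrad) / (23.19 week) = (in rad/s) 2.679e-09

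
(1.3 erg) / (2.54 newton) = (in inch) 2.015e-06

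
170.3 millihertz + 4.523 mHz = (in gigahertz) 1.748e-10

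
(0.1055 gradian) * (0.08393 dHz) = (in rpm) 0.0001328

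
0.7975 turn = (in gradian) 319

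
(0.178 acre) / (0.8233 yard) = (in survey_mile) 0.5946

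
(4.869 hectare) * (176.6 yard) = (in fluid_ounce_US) 2.659e+11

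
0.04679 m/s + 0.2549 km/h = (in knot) 0.2286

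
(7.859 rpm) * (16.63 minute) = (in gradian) 5.228e+04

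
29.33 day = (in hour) 703.9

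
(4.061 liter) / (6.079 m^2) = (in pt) 1.894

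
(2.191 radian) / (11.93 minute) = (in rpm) 0.02923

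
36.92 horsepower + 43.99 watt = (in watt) 2.758e+04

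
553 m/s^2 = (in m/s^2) 553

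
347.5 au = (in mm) 5.199e+16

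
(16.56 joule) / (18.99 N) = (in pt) 2472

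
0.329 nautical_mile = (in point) 1.727e+06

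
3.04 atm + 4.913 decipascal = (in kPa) 308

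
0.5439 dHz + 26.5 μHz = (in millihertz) 54.42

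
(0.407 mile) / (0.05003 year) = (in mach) 1.219e-06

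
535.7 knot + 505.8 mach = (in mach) 506.6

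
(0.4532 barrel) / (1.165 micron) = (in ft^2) 6.657e+05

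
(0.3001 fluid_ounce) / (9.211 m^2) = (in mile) 5.987e-10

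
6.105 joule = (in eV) 3.81e+19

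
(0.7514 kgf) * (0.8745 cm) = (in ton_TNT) 1.54e-11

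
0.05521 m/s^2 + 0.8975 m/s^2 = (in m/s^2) 0.9527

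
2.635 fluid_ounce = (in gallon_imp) 0.01714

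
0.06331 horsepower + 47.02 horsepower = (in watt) 3.511e+04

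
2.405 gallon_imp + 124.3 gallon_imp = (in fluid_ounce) 1.948e+04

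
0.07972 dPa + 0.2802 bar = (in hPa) 280.2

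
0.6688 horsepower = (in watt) 498.7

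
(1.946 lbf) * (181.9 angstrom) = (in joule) 1.575e-07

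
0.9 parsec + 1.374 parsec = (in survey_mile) 4.36e+13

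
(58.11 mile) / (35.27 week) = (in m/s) 0.004384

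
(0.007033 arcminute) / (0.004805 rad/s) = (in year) 1.35e-11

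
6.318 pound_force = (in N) 28.1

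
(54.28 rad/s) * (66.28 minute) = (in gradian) 1.374e+07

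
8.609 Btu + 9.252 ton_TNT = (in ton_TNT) 9.252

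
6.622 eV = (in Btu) 1.006e-21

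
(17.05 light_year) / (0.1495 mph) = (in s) 2.414e+18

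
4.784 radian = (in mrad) 4784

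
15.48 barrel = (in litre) 2461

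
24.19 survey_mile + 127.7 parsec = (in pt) 1.117e+22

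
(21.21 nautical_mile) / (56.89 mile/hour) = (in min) 25.74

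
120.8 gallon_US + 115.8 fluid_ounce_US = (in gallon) 121.7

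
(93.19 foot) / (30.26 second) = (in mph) 2.1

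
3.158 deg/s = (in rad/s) 0.05512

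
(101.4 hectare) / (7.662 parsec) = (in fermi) 4289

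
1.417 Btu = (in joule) 1495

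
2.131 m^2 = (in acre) 0.0005266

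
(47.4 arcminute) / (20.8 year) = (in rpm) 2.007e-10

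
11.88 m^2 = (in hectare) 0.001188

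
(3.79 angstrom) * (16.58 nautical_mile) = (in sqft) 0.0001253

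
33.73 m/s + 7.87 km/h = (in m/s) 35.92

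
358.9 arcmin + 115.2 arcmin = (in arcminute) 474.1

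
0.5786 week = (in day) 4.05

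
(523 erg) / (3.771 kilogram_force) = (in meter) 1.414e-06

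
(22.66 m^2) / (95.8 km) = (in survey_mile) 1.47e-07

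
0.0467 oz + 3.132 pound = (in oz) 50.16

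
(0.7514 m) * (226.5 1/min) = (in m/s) 2.837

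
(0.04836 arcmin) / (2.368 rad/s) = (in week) 9.822e-12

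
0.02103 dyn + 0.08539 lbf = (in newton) 0.3798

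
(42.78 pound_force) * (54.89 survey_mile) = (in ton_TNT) 0.004018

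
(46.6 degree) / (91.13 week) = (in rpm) 1.409e-07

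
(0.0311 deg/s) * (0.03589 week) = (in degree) 675.1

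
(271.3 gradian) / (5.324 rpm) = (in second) 7.644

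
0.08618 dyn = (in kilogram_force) 8.788e-08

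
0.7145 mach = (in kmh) 875.8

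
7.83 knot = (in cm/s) 402.8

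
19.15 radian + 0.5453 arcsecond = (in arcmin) 6.583e+04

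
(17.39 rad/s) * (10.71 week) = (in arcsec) 2.323e+13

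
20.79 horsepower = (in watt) 1.55e+04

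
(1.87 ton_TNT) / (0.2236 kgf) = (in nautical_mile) 1.927e+06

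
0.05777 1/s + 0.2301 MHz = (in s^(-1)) 2.301e+05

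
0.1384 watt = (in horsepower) 0.0001856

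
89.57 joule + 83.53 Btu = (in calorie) 2.108e+04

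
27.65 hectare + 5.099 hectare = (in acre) 80.92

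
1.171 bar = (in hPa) 1171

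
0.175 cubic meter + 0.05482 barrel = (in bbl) 1.156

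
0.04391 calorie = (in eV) 1.147e+18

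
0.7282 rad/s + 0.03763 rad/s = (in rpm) 7.313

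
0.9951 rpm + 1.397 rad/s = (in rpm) 14.34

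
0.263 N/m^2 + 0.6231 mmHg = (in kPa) 0.08334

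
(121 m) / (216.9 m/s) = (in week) 9.224e-07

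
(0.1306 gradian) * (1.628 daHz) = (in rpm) 0.3189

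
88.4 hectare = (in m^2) 8.84e+05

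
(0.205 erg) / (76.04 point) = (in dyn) 0.07642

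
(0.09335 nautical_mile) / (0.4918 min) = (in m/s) 5.859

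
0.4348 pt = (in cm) 0.01534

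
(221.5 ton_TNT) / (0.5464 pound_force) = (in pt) 1.081e+15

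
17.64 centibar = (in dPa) 1.764e+05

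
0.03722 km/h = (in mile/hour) 0.02313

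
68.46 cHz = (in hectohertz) 0.006846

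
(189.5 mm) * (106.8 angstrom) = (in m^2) 2.024e-09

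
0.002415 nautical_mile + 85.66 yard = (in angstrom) 8.28e+11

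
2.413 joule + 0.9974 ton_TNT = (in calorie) 9.974e+08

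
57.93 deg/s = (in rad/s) 1.011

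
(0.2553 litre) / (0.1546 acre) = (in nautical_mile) 2.203e-10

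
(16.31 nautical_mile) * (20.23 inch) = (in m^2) 1.552e+04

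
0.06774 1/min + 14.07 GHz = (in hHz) 1.407e+08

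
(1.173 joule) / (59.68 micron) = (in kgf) 2004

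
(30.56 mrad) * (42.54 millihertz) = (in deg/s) 0.07449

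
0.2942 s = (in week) 4.864e-07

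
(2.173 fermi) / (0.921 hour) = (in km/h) 2.359e-18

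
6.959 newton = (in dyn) 6.959e+05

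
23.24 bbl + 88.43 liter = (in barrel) 23.8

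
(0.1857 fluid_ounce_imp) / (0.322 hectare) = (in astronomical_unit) 1.095e-20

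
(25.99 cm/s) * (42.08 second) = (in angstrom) 1.094e+11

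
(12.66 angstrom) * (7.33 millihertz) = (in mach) 2.725e-14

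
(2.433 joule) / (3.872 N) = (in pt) 1781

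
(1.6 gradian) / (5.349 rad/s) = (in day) 5.438e-08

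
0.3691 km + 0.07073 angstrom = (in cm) 3.691e+04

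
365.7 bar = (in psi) 5304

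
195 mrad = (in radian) 0.195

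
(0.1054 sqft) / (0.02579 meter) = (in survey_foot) 1.246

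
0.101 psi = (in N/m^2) 696.4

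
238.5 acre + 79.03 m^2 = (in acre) 238.5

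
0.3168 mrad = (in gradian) 0.02017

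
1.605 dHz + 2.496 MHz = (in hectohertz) 2.496e+04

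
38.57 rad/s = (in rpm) 368.3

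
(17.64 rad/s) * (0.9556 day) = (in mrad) 1.456e+09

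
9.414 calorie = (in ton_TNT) 9.414e-09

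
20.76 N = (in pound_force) 4.667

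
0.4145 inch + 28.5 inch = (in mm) 734.4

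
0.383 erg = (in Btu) 3.63e-11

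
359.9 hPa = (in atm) 0.3552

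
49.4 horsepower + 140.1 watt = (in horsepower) 49.59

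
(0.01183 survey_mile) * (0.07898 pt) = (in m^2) 0.0005305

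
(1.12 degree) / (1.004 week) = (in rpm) 3.074e-07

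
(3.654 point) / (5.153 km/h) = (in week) 1.489e-09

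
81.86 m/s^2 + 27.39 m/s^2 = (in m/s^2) 109.2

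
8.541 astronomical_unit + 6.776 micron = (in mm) 1.278e+15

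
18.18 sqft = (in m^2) 1.689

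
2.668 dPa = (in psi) 3.87e-05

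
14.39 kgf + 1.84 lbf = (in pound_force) 33.56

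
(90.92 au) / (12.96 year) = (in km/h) 1.198e+05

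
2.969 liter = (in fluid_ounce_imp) 104.5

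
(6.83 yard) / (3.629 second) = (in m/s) 1.721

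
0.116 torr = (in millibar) 0.1547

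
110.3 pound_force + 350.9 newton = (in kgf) 85.81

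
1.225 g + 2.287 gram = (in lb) 0.007743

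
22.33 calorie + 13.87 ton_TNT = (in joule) 5.803e+10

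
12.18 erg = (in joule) 1.218e-06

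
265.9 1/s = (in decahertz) 26.59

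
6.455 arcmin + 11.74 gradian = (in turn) 0.02965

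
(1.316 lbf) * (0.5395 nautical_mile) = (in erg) 5.849e+10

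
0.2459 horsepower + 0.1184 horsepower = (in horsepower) 0.3643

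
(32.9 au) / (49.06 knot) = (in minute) 3.25e+09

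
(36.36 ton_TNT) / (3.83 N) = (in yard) 4.344e+10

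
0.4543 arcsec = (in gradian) 0.0001402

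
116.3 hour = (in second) 4.187e+05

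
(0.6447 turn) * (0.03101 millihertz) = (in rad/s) 0.0001256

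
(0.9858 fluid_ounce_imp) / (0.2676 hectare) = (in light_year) 1.106e-24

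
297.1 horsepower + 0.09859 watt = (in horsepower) 297.1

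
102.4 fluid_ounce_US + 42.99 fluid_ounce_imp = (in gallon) 1.123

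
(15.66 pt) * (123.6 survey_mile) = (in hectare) 0.1099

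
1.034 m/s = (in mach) 0.003037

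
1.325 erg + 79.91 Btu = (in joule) 8.431e+04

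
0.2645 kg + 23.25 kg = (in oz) 829.4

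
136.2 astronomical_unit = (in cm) 2.038e+15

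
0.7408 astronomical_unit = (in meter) 1.108e+11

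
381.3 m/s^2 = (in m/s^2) 381.3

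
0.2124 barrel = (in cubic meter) 0.03377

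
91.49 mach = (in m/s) 3.115e+04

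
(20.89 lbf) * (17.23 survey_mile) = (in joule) 2.577e+06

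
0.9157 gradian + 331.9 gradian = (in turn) 0.832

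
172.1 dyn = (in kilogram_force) 0.0001755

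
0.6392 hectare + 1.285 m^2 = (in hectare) 0.6393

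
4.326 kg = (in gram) 4326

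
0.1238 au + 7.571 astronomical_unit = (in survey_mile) 7.153e+08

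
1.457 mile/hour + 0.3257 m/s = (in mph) 2.186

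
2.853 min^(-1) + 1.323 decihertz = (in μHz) 1.799e+05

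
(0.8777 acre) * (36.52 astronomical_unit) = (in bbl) 1.221e+17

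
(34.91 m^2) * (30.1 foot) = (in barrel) 2015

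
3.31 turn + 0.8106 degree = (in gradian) 1325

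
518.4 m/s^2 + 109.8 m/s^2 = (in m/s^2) 628.2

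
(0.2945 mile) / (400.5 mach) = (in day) 4.023e-08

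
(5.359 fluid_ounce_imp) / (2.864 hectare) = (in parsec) 1.723e-25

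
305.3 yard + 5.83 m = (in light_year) 3.012e-14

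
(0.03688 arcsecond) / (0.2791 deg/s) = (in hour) 1.02e-08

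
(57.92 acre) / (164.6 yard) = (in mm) 1.557e+06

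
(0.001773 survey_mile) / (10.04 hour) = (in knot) 0.0001535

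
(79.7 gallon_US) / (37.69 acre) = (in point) 0.005607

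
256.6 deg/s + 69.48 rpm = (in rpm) 112.2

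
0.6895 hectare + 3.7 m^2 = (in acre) 1.705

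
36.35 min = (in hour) 0.6058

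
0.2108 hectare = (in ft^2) 2.269e+04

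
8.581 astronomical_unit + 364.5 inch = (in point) 3.639e+15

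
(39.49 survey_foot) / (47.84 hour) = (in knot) 0.0001359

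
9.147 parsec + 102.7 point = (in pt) 8.001e+20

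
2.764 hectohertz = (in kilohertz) 0.2764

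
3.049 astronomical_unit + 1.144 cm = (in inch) 1.796e+13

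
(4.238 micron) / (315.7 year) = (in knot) 8.274e-16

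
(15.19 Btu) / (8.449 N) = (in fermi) 1.897e+18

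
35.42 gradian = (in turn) 0.08855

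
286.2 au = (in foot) 1.405e+14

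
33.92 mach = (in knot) 2.245e+04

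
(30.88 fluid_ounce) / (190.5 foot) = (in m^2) 1.573e-05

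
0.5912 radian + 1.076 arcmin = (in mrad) 591.5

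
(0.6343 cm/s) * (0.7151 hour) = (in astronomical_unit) 1.092e-10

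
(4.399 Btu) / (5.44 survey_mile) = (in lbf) 0.1192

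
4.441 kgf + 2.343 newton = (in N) 45.89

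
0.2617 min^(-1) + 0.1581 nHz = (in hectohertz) 4.362e-05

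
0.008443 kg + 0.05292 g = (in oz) 0.2997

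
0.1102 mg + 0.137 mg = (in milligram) 0.2472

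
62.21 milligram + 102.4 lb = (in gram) 4.645e+04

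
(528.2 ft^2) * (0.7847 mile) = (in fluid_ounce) 2.095e+09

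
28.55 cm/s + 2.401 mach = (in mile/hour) 1829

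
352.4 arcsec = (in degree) 0.09789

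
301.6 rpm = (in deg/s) 1810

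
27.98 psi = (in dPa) 1.929e+06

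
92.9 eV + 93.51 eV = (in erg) 2.987e-10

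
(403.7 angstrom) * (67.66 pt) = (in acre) 2.381e-13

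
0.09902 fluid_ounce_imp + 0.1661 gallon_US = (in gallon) 0.1668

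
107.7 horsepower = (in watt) 8.031e+04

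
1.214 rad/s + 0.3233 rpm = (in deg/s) 71.5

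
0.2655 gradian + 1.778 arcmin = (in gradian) 0.2984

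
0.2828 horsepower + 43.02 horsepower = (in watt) 3.229e+04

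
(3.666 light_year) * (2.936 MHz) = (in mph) 2.278e+23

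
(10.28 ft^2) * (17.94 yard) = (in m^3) 15.67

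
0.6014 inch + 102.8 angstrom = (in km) 1.528e-05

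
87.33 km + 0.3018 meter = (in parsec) 2.83e-12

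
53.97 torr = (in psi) 1.044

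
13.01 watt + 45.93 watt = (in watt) 58.94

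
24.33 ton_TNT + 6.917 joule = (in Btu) 9.648e+07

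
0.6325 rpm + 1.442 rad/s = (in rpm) 14.4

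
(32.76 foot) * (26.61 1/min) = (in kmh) 15.94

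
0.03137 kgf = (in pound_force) 0.06916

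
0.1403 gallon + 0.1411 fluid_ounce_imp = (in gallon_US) 0.1414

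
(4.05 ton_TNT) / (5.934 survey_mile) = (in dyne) 1.774e+11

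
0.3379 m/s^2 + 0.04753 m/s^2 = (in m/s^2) 0.3854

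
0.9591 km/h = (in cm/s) 26.64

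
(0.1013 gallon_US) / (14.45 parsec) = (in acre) 2.125e-25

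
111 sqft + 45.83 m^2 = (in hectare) 0.005614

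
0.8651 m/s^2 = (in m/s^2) 0.8651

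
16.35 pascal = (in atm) 0.0001614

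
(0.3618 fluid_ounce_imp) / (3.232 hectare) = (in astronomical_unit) 2.126e-21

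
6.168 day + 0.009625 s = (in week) 0.8811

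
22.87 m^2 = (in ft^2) 246.2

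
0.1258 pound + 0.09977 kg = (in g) 156.8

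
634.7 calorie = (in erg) 2.656e+10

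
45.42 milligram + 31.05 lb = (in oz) 496.8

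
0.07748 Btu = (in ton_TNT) 1.954e-08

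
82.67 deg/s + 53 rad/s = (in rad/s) 54.44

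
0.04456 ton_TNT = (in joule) 1.864e+08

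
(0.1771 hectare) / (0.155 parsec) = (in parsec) 1.2e-29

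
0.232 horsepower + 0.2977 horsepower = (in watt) 395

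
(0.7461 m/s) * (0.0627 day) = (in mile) 2.511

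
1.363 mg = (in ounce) 4.808e-05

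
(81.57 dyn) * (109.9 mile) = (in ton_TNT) 3.448e-08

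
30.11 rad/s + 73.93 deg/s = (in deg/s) 1799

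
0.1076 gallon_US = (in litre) 0.4073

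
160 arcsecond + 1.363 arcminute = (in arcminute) 4.03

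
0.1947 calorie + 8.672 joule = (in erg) 9.487e+07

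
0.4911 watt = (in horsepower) 0.0006586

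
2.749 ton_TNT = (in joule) 1.15e+10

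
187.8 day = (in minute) 2.704e+05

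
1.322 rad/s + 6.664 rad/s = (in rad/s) 7.986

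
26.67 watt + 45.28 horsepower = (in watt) 3.379e+04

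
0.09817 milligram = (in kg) 9.817e-08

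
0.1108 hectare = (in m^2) 1108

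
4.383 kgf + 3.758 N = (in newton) 46.74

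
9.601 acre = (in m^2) 3.885e+04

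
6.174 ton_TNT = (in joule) 2.583e+10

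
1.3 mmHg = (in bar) 0.001733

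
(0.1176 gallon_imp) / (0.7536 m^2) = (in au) 4.742e-15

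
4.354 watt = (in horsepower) 0.005839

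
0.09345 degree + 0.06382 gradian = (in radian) 0.002633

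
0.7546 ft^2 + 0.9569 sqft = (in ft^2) 1.712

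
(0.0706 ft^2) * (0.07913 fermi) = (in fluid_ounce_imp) 1.827e-14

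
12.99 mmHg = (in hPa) 17.32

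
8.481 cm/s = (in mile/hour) 0.1897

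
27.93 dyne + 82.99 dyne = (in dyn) 110.9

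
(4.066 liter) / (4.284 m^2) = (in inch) 0.03737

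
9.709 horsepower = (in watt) 7240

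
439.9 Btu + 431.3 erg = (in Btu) 439.9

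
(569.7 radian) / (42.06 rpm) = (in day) 0.001497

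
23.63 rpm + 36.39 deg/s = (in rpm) 29.7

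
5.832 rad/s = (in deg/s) 334.1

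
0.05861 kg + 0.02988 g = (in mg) 5.864e+04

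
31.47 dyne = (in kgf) 3.209e-05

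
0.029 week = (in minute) 292.3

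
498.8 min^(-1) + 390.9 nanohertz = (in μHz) 8.313e+06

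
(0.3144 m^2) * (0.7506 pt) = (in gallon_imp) 0.01831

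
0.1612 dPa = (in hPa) 0.0001612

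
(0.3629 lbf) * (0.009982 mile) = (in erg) 2.593e+08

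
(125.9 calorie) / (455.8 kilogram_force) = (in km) 0.0001178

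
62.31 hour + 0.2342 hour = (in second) 2.252e+05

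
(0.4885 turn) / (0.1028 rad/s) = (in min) 0.4976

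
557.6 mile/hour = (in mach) 0.7321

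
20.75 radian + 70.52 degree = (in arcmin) 7.556e+04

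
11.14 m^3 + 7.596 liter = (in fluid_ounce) 3.769e+05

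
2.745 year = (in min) 1.443e+06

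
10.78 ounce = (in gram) 305.6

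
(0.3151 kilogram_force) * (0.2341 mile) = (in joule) 1164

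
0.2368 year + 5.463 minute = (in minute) 1.245e+05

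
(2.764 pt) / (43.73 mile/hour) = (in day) 5.773e-10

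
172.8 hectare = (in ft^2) 1.86e+07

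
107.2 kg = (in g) 1.072e+05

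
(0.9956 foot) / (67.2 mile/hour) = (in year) 3.203e-10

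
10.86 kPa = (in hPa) 108.6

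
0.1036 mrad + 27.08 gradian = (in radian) 0.4255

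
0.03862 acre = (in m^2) 156.3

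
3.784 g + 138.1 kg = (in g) 1.381e+05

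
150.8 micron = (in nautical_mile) 8.143e-08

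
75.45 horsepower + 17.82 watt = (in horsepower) 75.47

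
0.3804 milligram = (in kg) 3.804e-07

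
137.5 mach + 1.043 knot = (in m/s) 4.682e+04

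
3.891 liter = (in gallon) 1.028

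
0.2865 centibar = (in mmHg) 2.149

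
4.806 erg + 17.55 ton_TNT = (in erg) 7.343e+17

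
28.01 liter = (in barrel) 0.1762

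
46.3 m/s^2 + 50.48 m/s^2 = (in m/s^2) 96.78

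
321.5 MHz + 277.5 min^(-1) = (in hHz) 3.215e+06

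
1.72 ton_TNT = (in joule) 7.196e+09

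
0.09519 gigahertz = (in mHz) 9.519e+10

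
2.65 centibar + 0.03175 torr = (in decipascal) 2.654e+04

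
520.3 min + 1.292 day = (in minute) 2381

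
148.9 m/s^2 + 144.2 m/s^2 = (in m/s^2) 293.1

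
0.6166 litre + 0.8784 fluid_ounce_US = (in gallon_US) 0.1698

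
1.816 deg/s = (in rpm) 0.3027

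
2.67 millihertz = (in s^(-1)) 0.00267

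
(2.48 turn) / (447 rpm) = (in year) 1.056e-08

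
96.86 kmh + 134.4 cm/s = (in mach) 0.08296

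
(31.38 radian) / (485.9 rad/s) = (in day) 7.475e-07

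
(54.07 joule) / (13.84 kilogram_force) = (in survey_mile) 0.0002475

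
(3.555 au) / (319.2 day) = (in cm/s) 1.928e+06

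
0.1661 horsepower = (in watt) 123.9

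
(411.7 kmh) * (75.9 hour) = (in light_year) 3.303e-09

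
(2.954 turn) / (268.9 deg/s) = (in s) 3.955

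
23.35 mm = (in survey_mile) 1.451e-05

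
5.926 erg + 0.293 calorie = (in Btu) 0.001162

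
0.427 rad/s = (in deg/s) 24.47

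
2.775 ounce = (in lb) 0.1734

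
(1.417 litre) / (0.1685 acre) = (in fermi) 2.078e+09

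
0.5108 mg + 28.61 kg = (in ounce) 1009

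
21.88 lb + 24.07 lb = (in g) 2.084e+04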